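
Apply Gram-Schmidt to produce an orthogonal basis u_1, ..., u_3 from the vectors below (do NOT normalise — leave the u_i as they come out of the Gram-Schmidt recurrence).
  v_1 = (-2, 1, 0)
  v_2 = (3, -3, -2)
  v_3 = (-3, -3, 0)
Orthogonal basis:
  u_1 = (-2, 1, 0)
  u_2 = (-3/5, -6/5, -2)
  u_3 = (-36/29, -72/29, 54/29)

Apply the Gram-Schmidt recurrence
  u_1 = v_1
  u_i = v_i − Σ_{j<i} ((v_i · u_j) / (u_j · u_j)) · u_j.

Step by step this gives:
  u_1 = (-2, 1, 0)
  u_2 = (-3/5, -6/5, -2)
  u_3 = (-36/29, -72/29, 54/29)

Orthogonality check:
  u_2 · u_1 = 0 (should be 0)
  u_3 · u_1 = 0 (should be 0)
  u_3 · u_2 = 0 (should be 0)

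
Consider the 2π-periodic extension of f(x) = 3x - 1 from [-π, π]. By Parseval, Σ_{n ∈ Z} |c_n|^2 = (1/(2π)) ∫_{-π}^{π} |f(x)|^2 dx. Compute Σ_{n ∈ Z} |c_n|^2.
Σ |c_n|^2 = 3π^2 + 1

Expand and integrate term by term over [-π, π]:
  ∫ (3x)^2 dx = 9·(2π^3/3); ∫ 2·3·(-1)·x dx = 0 (odd integrand); ∫ (-1)^2 dx = 1·2π.
So (1/(2π)) ∫_{-π}^{π} (3x - 1)^2 dx = 9π^2/3 + 1 = 3π^2 + 1.
Parseval ⇒ Σ |c_n|^2 = 3π^2 + 1.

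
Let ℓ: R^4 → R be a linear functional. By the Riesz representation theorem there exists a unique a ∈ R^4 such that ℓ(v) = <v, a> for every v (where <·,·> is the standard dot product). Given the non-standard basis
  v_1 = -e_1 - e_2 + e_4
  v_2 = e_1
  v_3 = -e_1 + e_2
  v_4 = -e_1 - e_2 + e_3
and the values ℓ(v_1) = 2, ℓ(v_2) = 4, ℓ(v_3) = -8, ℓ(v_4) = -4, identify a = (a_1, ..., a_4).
a = (4, -4, -4, 2)

Write a = (a_1, ..., a_4) in the standard basis. For each basis vector v_i, ℓ(v_i) = <v_i, a> is a linear equation in the a_j's. Collect the n equations into a matrix system V a = ℓ, where row i of V is v_i (expressed in the standard basis). Since V is invertible (lower-triangular with 1s on the diagonal, up to permutation), solve by back-substitution:
  V =
[[-1, -1, 0, 1],
 [1, 0, 0, 0],
 [-1, 1, 0, 0],
 [-1, -1, 1, 0]]
  V a = (2, 4, -8, -4)
Solving gives a = (4, -4, -4, 2).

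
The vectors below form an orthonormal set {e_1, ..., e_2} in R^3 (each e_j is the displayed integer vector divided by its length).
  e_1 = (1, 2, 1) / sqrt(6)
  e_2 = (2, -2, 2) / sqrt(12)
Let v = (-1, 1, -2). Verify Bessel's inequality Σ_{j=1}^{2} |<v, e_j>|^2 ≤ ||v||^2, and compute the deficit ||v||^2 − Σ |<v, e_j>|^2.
Σ |<v, e_j>|^2 = 11/2; ||v||^2 = 6; deficit = 1/2

Write each e_j = u_j / sqrt(<u_j, u_j>) where u_j is the displayed integer vector. Then <v, e_j> = <v, u_j> / sqrt(<u_j, u_j>), so |<v, e_j>|^2 = <v, u_j>^2 / <u_j, u_j>.
Coefficients: <v, e_1> = -1/sqrt(6), <v, e_2> = -8/sqrt(12).
Square and sum: Σ |<v, e_j>|^2 = 11/2.
Compute ||v||^2 = v·v = 6.
Deficit = 6 − 11/2 = 1/2 ≥ 0, confirming Bessel's inequality. (The deficit equals ||v − Σ <v,e_j> e_j||^2, the squared distance from v to span{e_j}.)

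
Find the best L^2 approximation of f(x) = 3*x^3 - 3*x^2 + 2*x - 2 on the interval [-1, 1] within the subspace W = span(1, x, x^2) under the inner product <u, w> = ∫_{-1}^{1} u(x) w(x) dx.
g(x) = -3*x^2 + 19*x/5 - 2

The best approximation g ∈ W is the orthogonal projection of f onto W. Writing g = a_0 + a_1 x + a_2 x^2, the coefficients solve the normal equations G · a = b where
  G_{ij} = <φ_i, φ_j> and b_i = <f, φ_i>, with φ_0 = 1, φ_1 = x, φ_2 = x^2.
G =
  [2, 0, 2/3]
  [0, 2/3, 0]
  [2/3, 0, 2/5],
b = (-6, 38/15, -38/15).
Solving gives a_0 = -2, a_1 = 19/5, a_2 = -3, so
  g(x) = -3*x^2 + 19*x/5 - 2.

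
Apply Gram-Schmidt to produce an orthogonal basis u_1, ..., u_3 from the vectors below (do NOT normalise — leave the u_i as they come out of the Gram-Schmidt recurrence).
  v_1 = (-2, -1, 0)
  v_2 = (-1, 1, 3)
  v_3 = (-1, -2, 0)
Orthogonal basis:
  u_1 = (-2, -1, 0)
  u_2 = (-3/5, 6/5, 3)
  u_3 = (1/2, -1, 1/2)

Apply the Gram-Schmidt recurrence
  u_1 = v_1
  u_i = v_i − Σ_{j<i} ((v_i · u_j) / (u_j · u_j)) · u_j.

Step by step this gives:
  u_1 = (-2, -1, 0)
  u_2 = (-3/5, 6/5, 3)
  u_3 = (1/2, -1, 1/2)

Orthogonality check:
  u_2 · u_1 = 0 (should be 0)
  u_3 · u_1 = 0 (should be 0)
  u_3 · u_2 = 0 (should be 0)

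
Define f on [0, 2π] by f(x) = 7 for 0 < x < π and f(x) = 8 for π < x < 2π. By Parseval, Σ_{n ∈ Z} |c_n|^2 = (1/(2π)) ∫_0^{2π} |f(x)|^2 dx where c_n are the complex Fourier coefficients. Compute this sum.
Σ |c_n|^2 = 113/2

Parseval equates the L^2 energy of f (normalised by 1/(2π)) with the ℓ^2 sum of its Fourier coefficients: (1/(2π)) ∫_0^{2π} |f|^2 = Σ |c_n|^2.
Compute the left side: (1/(2π)) [∫_0^π 7^2 dx + ∫_π^{2π} 8^2 dx] = (1/(2π)) · (49π + 64π) = (49 + 64)/2 = 113/2.
So Σ_{n ∈ Z} |c_n|^2 = 113/2.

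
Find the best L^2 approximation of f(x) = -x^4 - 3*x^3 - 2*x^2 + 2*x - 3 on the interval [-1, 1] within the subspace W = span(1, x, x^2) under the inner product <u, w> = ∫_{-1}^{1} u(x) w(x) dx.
g(x) = -20*x^2/7 + x/5 - 102/35

The best approximation g ∈ W is the orthogonal projection of f onto W. Writing g = a_0 + a_1 x + a_2 x^2, the coefficients solve the normal equations G · a = b where
  G_{ij} = <φ_i, φ_j> and b_i = <f, φ_i>, with φ_0 = 1, φ_1 = x, φ_2 = x^2.
G =
  [2, 0, 2/3]
  [0, 2/3, 0]
  [2/3, 0, 2/5],
b = (-116/15, 2/15, -108/35).
Solving gives a_0 = -102/35, a_1 = 1/5, a_2 = -20/7, so
  g(x) = -20*x^2/7 + x/5 - 102/35.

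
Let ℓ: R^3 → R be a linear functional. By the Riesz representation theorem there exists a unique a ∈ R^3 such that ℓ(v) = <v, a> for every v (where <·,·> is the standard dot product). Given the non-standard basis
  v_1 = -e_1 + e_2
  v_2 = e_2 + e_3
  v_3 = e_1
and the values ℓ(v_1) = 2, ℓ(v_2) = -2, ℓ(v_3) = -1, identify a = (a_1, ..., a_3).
a = (-1, 1, -3)

Write a = (a_1, ..., a_3) in the standard basis. For each basis vector v_i, ℓ(v_i) = <v_i, a> is a linear equation in the a_j's. Collect the n equations into a matrix system V a = ℓ, where row i of V is v_i (expressed in the standard basis). Since V is invertible (lower-triangular with 1s on the diagonal, up to permutation), solve by back-substitution:
  V =
[[-1, 1, 0],
 [0, 1, 1],
 [1, 0, 0]]
  V a = (2, -2, -1)
Solving gives a = (-1, 1, -3).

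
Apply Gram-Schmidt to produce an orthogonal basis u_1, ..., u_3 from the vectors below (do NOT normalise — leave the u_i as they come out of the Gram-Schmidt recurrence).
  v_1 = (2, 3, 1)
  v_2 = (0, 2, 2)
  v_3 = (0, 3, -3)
Orthogonal basis:
  u_1 = (2, 3, 1)
  u_2 = (-8/7, 2/7, 10/7)
  u_3 = (-2, 2, -2)

Apply the Gram-Schmidt recurrence
  u_1 = v_1
  u_i = v_i − Σ_{j<i} ((v_i · u_j) / (u_j · u_j)) · u_j.

Step by step this gives:
  u_1 = (2, 3, 1)
  u_2 = (-8/7, 2/7, 10/7)
  u_3 = (-2, 2, -2)

Orthogonality check:
  u_2 · u_1 = 0 (should be 0)
  u_3 · u_1 = 0 (should be 0)
  u_3 · u_2 = 0 (should be 0)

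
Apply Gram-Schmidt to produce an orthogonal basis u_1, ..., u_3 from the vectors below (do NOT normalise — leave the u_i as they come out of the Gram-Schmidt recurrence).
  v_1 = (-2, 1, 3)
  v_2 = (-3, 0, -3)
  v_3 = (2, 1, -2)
Orthogonal basis:
  u_1 = (-2, 1, 3)
  u_2 = (-24/7, 3/14, -33/14)
  u_3 = (1/3, 5/3, -1/3)

Apply the Gram-Schmidt recurrence
  u_1 = v_1
  u_i = v_i − Σ_{j<i} ((v_i · u_j) / (u_j · u_j)) · u_j.

Step by step this gives:
  u_1 = (-2, 1, 3)
  u_2 = (-24/7, 3/14, -33/14)
  u_3 = (1/3, 5/3, -1/3)

Orthogonality check:
  u_2 · u_1 = 0 (should be 0)
  u_3 · u_1 = 0 (should be 0)
  u_3 · u_2 = 0 (should be 0)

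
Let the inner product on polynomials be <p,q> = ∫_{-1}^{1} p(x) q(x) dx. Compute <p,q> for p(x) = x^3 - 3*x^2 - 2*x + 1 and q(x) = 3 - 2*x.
<p,q> = 28/15

Expand the product: p(x)·q(x) = -2*x^4 + 9*x^3 - 5*x^2 - 8*x + 3.
∫_{-1}^{1} of each monomial x^k gives [2/(k+1) if k even, 0 if k odd]. Integrating term-by-term (or equivalently evaluating the antiderivative F(x) = -2*x^5/5 + 9*x^4/4 - 5*x^3/3 - 4*x^2 + 3*x at the endpoints):
  F(1) − F(−1) = -49/60 − (-161/60) = 28/15.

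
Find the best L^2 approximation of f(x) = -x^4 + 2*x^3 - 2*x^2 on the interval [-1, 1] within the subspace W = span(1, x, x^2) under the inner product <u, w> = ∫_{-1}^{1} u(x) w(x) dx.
g(x) = -20*x^2/7 + 6*x/5 + 3/35

The best approximation g ∈ W is the orthogonal projection of f onto W. Writing g = a_0 + a_1 x + a_2 x^2, the coefficients solve the normal equations G · a = b where
  G_{ij} = <φ_i, φ_j> and b_i = <f, φ_i>, with φ_0 = 1, φ_1 = x, φ_2 = x^2.
G =
  [2, 0, 2/3]
  [0, 2/3, 0]
  [2/3, 0, 2/5],
b = (-26/15, 4/5, -38/35).
Solving gives a_0 = 3/35, a_1 = 6/5, a_2 = -20/7, so
  g(x) = -20*x^2/7 + 6*x/5 + 3/35.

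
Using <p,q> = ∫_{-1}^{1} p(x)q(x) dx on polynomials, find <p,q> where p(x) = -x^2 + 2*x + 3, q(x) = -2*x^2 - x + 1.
<p,q> = 4/5

Expand the product: p(x)·q(x) = 2*x^4 - 3*x^3 - 9*x^2 - x + 3.
∫_{-1}^{1} of each monomial x^k gives [2/(k+1) if k even, 0 if k odd]. Integrating term-by-term (or equivalently evaluating the antiderivative F(x) = 2*x^5/5 - 3*x^4/4 - 3*x^3 - x^2/2 + 3*x at the endpoints):
  F(1) − F(−1) = -17/20 − (-33/20) = 4/5.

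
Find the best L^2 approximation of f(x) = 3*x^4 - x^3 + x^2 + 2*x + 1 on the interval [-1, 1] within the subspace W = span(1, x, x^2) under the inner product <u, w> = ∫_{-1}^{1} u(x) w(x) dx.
g(x) = 25*x^2/7 + 7*x/5 + 26/35

The best approximation g ∈ W is the orthogonal projection of f onto W. Writing g = a_0 + a_1 x + a_2 x^2, the coefficients solve the normal equations G · a = b where
  G_{ij} = <φ_i, φ_j> and b_i = <f, φ_i>, with φ_0 = 1, φ_1 = x, φ_2 = x^2.
G =
  [2, 0, 2/3]
  [0, 2/3, 0]
  [2/3, 0, 2/5],
b = (58/15, 14/15, 202/105).
Solving gives a_0 = 26/35, a_1 = 7/5, a_2 = 25/7, so
  g(x) = 25*x^2/7 + 7*x/5 + 26/35.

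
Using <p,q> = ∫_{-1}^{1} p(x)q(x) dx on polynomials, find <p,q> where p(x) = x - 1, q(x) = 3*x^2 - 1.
<p,q> = 0

Expand the product: p(x)·q(x) = 3*x^3 - 3*x^2 - x + 1.
∫_{-1}^{1} of each monomial x^k gives [2/(k+1) if k even, 0 if k odd]. Integrating term-by-term (or equivalently evaluating the antiderivative F(x) = 3*x^4/4 - x^3 - x^2/2 + x at the endpoints):
  F(1) − F(−1) = 1/4 − (1/4) = 0.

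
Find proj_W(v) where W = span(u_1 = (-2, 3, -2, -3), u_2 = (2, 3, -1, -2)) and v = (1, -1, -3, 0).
proj_W(v) = (94/299, 93/299, -1/13, -54/299)

Set up U = [u_1 | ... | u_2] ∈ R^(4×2). The projector onto W = col(U) is P = U (U^T U)^(-1) U^T.
Compute U^T U =
  [26, 13]
  [13, 18],
and U^T v = (1, 2).
Solve U^T U · c = U^T v for the coefficients: c = (-8/299, 3/23). The projection is proj_W(v) = U c.
Check: (v - proj_W(v)) · u_1 = 0  (should be 0).
Check: (v - proj_W(v)) · u_2 = 0  (should be 0).
Result: proj_W(v) = (94/299, 93/299, -1/13, -54/299).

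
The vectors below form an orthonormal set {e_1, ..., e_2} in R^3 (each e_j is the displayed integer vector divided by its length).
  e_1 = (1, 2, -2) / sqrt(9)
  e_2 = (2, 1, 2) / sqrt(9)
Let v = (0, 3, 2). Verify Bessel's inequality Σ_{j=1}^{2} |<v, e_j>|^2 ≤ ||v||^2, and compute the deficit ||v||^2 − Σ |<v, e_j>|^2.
Σ |<v, e_j>|^2 = 53/9; ||v||^2 = 13; deficit = 64/9

Write each e_j = u_j / sqrt(<u_j, u_j>) where u_j is the displayed integer vector. Then <v, e_j> = <v, u_j> / sqrt(<u_j, u_j>), so |<v, e_j>|^2 = <v, u_j>^2 / <u_j, u_j>.
Coefficients: <v, e_1> = 2/sqrt(9), <v, e_2> = 7/sqrt(9).
Square and sum: Σ |<v, e_j>|^2 = 53/9.
Compute ||v||^2 = v·v = 13.
Deficit = 13 − 53/9 = 64/9 ≥ 0, confirming Bessel's inequality. (The deficit equals ||v − Σ <v,e_j> e_j||^2, the squared distance from v to span{e_j}.)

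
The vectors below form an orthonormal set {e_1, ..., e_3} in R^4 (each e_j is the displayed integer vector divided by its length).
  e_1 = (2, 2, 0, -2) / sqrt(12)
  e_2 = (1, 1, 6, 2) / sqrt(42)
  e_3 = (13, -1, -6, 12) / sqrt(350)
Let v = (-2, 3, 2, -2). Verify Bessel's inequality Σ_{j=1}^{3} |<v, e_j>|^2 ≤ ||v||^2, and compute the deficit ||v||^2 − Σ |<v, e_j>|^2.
Σ |<v, e_j>|^2 = 17; ||v||^2 = 21; deficit = 4

Write each e_j = u_j / sqrt(<u_j, u_j>) where u_j is the displayed integer vector. Then <v, e_j> = <v, u_j> / sqrt(<u_j, u_j>), so |<v, e_j>|^2 = <v, u_j>^2 / <u_j, u_j>.
Coefficients: <v, e_1> = 6/sqrt(12), <v, e_2> = 9/sqrt(42), <v, e_3> = -65/sqrt(350).
Square and sum: Σ |<v, e_j>|^2 = 17.
Compute ||v||^2 = v·v = 21.
Deficit = 21 − 17 = 4 ≥ 0, confirming Bessel's inequality. (The deficit equals ||v − Σ <v,e_j> e_j||^2, the squared distance from v to span{e_j}.)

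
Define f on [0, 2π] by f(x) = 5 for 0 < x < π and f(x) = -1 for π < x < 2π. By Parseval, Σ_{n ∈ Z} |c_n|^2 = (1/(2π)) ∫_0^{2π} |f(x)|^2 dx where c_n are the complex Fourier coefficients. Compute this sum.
Σ |c_n|^2 = 13

Parseval equates the L^2 energy of f (normalised by 1/(2π)) with the ℓ^2 sum of its Fourier coefficients: (1/(2π)) ∫_0^{2π} |f|^2 = Σ |c_n|^2.
Compute the left side: (1/(2π)) [∫_0^π 5^2 dx + ∫_π^{2π} (-1)^2 dx] = (1/(2π)) · (25π + 1π) = (25 + 1)/2 = 13.
So Σ_{n ∈ Z} |c_n|^2 = 13.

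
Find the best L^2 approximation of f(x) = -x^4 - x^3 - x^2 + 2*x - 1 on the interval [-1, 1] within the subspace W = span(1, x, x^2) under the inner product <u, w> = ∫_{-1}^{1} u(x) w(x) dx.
g(x) = -13*x^2/7 + 7*x/5 - 32/35

The best approximation g ∈ W is the orthogonal projection of f onto W. Writing g = a_0 + a_1 x + a_2 x^2, the coefficients solve the normal equations G · a = b where
  G_{ij} = <φ_i, φ_j> and b_i = <f, φ_i>, with φ_0 = 1, φ_1 = x, φ_2 = x^2.
G =
  [2, 0, 2/3]
  [0, 2/3, 0]
  [2/3, 0, 2/5],
b = (-46/15, 14/15, -142/105).
Solving gives a_0 = -32/35, a_1 = 7/5, a_2 = -13/7, so
  g(x) = -13*x^2/7 + 7*x/5 - 32/35.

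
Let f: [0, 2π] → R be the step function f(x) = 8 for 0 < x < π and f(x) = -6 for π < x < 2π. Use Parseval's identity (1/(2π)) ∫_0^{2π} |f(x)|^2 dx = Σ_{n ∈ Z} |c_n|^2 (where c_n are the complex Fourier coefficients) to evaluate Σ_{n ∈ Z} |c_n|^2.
Σ |c_n|^2 = 50

Parseval equates the L^2 energy of f (normalised by 1/(2π)) with the ℓ^2 sum of its Fourier coefficients: (1/(2π)) ∫_0^{2π} |f|^2 = Σ |c_n|^2.
Compute the left side: (1/(2π)) [∫_0^π 8^2 dx + ∫_π^{2π} (-6)^2 dx] = (1/(2π)) · (64π + 36π) = (64 + 36)/2 = 50.
So Σ_{n ∈ Z} |c_n|^2 = 50.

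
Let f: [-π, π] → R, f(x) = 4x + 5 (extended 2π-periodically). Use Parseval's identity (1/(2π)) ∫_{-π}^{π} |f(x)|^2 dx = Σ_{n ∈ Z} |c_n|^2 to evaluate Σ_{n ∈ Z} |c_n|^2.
Σ |c_n|^2 = 16π^2/3 + 25

Expand and integrate term by term over [-π, π]:
  ∫ (4x)^2 dx = 16·(2π^3/3); ∫ 2·4·(5)·x dx = 0 (odd integrand); ∫ 5^2 dx = 25·2π.
So (1/(2π)) ∫_{-π}^{π} (4x + 5)^2 dx = 16π^2/3 + 25 = 16π^2/3 + 25.
Parseval ⇒ Σ |c_n|^2 = 16π^2/3 + 25.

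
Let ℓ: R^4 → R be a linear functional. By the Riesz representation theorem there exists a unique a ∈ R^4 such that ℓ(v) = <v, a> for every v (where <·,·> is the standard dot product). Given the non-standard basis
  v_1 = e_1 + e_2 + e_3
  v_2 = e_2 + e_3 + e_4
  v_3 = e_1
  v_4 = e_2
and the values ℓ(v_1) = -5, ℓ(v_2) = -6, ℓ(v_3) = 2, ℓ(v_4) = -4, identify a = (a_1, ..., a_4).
a = (2, -4, -3, 1)

Write a = (a_1, ..., a_4) in the standard basis. For each basis vector v_i, ℓ(v_i) = <v_i, a> is a linear equation in the a_j's. Collect the n equations into a matrix system V a = ℓ, where row i of V is v_i (expressed in the standard basis). Since V is invertible (lower-triangular with 1s on the diagonal, up to permutation), solve by back-substitution:
  V =
[[1, 1, 1, 0],
 [0, 1, 1, 1],
 [1, 0, 0, 0],
 [0, 1, 0, 0]]
  V a = (-5, -6, 2, -4)
Solving gives a = (2, -4, -3, 1).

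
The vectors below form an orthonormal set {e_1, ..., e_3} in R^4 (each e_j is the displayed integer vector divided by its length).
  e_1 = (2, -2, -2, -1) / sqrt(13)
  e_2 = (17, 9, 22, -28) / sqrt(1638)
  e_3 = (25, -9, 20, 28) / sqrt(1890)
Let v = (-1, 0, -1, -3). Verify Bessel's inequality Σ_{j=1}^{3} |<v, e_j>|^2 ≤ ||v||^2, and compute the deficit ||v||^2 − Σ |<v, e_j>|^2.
Σ |<v, e_j>|^2 = 161/15; ||v||^2 = 11; deficit = 4/15

Write each e_j = u_j / sqrt(<u_j, u_j>) where u_j is the displayed integer vector. Then <v, e_j> = <v, u_j> / sqrt(<u_j, u_j>), so |<v, e_j>|^2 = <v, u_j>^2 / <u_j, u_j>.
Coefficients: <v, e_1> = 3/sqrt(13), <v, e_2> = 45/sqrt(1638), <v, e_3> = -129/sqrt(1890).
Square and sum: Σ |<v, e_j>|^2 = 161/15.
Compute ||v||^2 = v·v = 11.
Deficit = 11 − 161/15 = 4/15 ≥ 0, confirming Bessel's inequality. (The deficit equals ||v − Σ <v,e_j> e_j||^2, the squared distance from v to span{e_j}.)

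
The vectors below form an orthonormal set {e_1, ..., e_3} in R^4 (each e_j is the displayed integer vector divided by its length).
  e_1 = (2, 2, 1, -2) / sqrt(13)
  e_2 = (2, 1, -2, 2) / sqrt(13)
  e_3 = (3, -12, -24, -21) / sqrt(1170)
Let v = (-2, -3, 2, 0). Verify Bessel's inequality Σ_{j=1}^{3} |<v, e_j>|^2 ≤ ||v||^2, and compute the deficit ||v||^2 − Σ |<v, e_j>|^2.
Σ |<v, e_j>|^2 = 943/65; ||v||^2 = 17; deficit = 162/65

Write each e_j = u_j / sqrt(<u_j, u_j>) where u_j is the displayed integer vector. Then <v, e_j> = <v, u_j> / sqrt(<u_j, u_j>), so |<v, e_j>|^2 = <v, u_j>^2 / <u_j, u_j>.
Coefficients: <v, e_1> = -8/sqrt(13), <v, e_2> = -11/sqrt(13), <v, e_3> = -18/sqrt(1170).
Square and sum: Σ |<v, e_j>|^2 = 943/65.
Compute ||v||^2 = v·v = 17.
Deficit = 17 − 943/65 = 162/65 ≥ 0, confirming Bessel's inequality. (The deficit equals ||v − Σ <v,e_j> e_j||^2, the squared distance from v to span{e_j}.)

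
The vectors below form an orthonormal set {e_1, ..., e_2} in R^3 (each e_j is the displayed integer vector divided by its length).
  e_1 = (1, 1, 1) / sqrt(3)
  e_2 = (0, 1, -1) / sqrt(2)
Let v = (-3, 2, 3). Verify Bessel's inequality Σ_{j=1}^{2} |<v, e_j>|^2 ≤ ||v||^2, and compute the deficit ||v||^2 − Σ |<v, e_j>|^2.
Σ |<v, e_j>|^2 = 11/6; ||v||^2 = 22; deficit = 121/6

Write each e_j = u_j / sqrt(<u_j, u_j>) where u_j is the displayed integer vector. Then <v, e_j> = <v, u_j> / sqrt(<u_j, u_j>), so |<v, e_j>|^2 = <v, u_j>^2 / <u_j, u_j>.
Coefficients: <v, e_1> = 2/sqrt(3), <v, e_2> = -1/sqrt(2).
Square and sum: Σ |<v, e_j>|^2 = 11/6.
Compute ||v||^2 = v·v = 22.
Deficit = 22 − 11/6 = 121/6 ≥ 0, confirming Bessel's inequality. (The deficit equals ||v − Σ <v,e_j> e_j||^2, the squared distance from v to span{e_j}.)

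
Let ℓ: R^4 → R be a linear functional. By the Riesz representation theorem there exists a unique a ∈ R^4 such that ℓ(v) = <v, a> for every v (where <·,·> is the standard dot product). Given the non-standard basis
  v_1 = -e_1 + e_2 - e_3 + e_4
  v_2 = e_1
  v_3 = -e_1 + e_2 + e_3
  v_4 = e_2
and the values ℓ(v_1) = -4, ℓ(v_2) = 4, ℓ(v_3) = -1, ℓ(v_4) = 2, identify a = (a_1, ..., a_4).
a = (4, 2, 1, -1)

Write a = (a_1, ..., a_4) in the standard basis. For each basis vector v_i, ℓ(v_i) = <v_i, a> is a linear equation in the a_j's. Collect the n equations into a matrix system V a = ℓ, where row i of V is v_i (expressed in the standard basis). Since V is invertible (lower-triangular with 1s on the diagonal, up to permutation), solve by back-substitution:
  V =
[[-1, 1, -1, 1],
 [1, 0, 0, 0],
 [-1, 1, 1, 0],
 [0, 1, 0, 0]]
  V a = (-4, 4, -1, 2)
Solving gives a = (4, 2, 1, -1).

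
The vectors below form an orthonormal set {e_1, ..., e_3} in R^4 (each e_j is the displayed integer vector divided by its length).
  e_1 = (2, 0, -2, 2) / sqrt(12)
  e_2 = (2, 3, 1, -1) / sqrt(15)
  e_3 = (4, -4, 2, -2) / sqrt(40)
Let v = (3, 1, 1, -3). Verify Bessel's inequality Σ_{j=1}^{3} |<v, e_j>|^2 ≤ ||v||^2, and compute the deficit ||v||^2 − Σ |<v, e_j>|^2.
Σ |<v, e_j>|^2 = 18; ||v||^2 = 20; deficit = 2

Write each e_j = u_j / sqrt(<u_j, u_j>) where u_j is the displayed integer vector. Then <v, e_j> = <v, u_j> / sqrt(<u_j, u_j>), so |<v, e_j>|^2 = <v, u_j>^2 / <u_j, u_j>.
Coefficients: <v, e_1> = -2/sqrt(12), <v, e_2> = 13/sqrt(15), <v, e_3> = 16/sqrt(40).
Square and sum: Σ |<v, e_j>|^2 = 18.
Compute ||v||^2 = v·v = 20.
Deficit = 20 − 18 = 2 ≥ 0, confirming Bessel's inequality. (The deficit equals ||v − Σ <v,e_j> e_j||^2, the squared distance from v to span{e_j}.)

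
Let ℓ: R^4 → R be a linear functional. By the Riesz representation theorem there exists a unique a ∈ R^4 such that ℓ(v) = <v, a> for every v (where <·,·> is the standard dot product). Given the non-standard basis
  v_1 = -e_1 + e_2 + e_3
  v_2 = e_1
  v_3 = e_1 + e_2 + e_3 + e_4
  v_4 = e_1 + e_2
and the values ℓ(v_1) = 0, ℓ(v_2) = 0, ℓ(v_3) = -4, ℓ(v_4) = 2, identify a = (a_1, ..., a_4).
a = (0, 2, -2, -4)

Write a = (a_1, ..., a_4) in the standard basis. For each basis vector v_i, ℓ(v_i) = <v_i, a> is a linear equation in the a_j's. Collect the n equations into a matrix system V a = ℓ, where row i of V is v_i (expressed in the standard basis). Since V is invertible (lower-triangular with 1s on the diagonal, up to permutation), solve by back-substitution:
  V =
[[-1, 1, 1, 0],
 [1, 0, 0, 0],
 [1, 1, 1, 1],
 [1, 1, 0, 0]]
  V a = (0, 0, -4, 2)
Solving gives a = (0, 2, -2, -4).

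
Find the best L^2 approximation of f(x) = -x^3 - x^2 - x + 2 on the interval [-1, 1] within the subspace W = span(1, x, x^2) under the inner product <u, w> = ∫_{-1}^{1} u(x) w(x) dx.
g(x) = -x^2 - 8*x/5 + 2

The best approximation g ∈ W is the orthogonal projection of f onto W. Writing g = a_0 + a_1 x + a_2 x^2, the coefficients solve the normal equations G · a = b where
  G_{ij} = <φ_i, φ_j> and b_i = <f, φ_i>, with φ_0 = 1, φ_1 = x, φ_2 = x^2.
G =
  [2, 0, 2/3]
  [0, 2/3, 0]
  [2/3, 0, 2/5],
b = (10/3, -16/15, 14/15).
Solving gives a_0 = 2, a_1 = -8/5, a_2 = -1, so
  g(x) = -x^2 - 8*x/5 + 2.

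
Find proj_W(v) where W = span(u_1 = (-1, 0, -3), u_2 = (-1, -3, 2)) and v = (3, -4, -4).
proj_W(v) = (-186/115, -33/23, -283/115)

Set up U = [u_1 | ... | u_2] ∈ R^(3×2). The projector onto W = col(U) is P = U (U^T U)^(-1) U^T.
Compute U^T U =
  [10, -5]
  [-5, 14],
and U^T v = (9, 1).
Solve U^T U · c = U^T v for the coefficients: c = (131/115, 11/23). The projection is proj_W(v) = U c.
Check: (v - proj_W(v)) · u_1 = 0  (should be 0).
Check: (v - proj_W(v)) · u_2 = 0  (should be 0).
Result: proj_W(v) = (-186/115, -33/23, -283/115).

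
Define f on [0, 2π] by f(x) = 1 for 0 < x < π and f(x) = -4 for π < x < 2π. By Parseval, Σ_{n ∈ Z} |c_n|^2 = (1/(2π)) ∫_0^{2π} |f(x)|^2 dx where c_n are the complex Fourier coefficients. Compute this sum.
Σ |c_n|^2 = 17/2

Parseval equates the L^2 energy of f (normalised by 1/(2π)) with the ℓ^2 sum of its Fourier coefficients: (1/(2π)) ∫_0^{2π} |f|^2 = Σ |c_n|^2.
Compute the left side: (1/(2π)) [∫_0^π 1^2 dx + ∫_π^{2π} (-4)^2 dx] = (1/(2π)) · (1π + 16π) = (1 + 16)/2 = 17/2.
So Σ_{n ∈ Z} |c_n|^2 = 17/2.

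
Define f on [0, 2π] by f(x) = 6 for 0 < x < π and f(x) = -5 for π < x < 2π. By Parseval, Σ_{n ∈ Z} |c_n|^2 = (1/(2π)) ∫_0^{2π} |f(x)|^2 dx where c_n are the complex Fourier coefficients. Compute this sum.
Σ |c_n|^2 = 61/2

Parseval equates the L^2 energy of f (normalised by 1/(2π)) with the ℓ^2 sum of its Fourier coefficients: (1/(2π)) ∫_0^{2π} |f|^2 = Σ |c_n|^2.
Compute the left side: (1/(2π)) [∫_0^π 6^2 dx + ∫_π^{2π} (-5)^2 dx] = (1/(2π)) · (36π + 25π) = (36 + 25)/2 = 61/2.
So Σ_{n ∈ Z} |c_n|^2 = 61/2.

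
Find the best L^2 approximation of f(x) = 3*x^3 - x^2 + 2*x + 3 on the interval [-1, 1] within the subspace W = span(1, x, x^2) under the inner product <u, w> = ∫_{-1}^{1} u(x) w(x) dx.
g(x) = -x^2 + 19*x/5 + 3

The best approximation g ∈ W is the orthogonal projection of f onto W. Writing g = a_0 + a_1 x + a_2 x^2, the coefficients solve the normal equations G · a = b where
  G_{ij} = <φ_i, φ_j> and b_i = <f, φ_i>, with φ_0 = 1, φ_1 = x, φ_2 = x^2.
G =
  [2, 0, 2/3]
  [0, 2/3, 0]
  [2/3, 0, 2/5],
b = (16/3, 38/15, 8/5).
Solving gives a_0 = 3, a_1 = 19/5, a_2 = -1, so
  g(x) = -x^2 + 19*x/5 + 3.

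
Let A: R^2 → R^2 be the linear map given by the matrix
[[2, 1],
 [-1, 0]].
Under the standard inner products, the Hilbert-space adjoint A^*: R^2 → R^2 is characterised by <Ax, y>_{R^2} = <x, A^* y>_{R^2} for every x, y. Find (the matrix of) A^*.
A^* = A^T =
[[2, -1],
 [1, 0]]

For real matrices with standard dot products, the defining identity <Ax, y> = <x, A^* y> gives (Ax)^T y = x^T (A^*) y, i.e. x^T A^T y = x^T (A^*) y. Since this holds for all x, y, we must have A^* = A^T. Therefore
A^* =
[[2, -1],
 [1, 0]].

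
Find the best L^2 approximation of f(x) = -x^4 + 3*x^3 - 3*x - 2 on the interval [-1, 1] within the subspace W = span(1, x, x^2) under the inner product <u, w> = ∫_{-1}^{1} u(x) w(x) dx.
g(x) = -6*x^2/7 - 6*x/5 - 67/35

The best approximation g ∈ W is the orthogonal projection of f onto W. Writing g = a_0 + a_1 x + a_2 x^2, the coefficients solve the normal equations G · a = b where
  G_{ij} = <φ_i, φ_j> and b_i = <f, φ_i>, with φ_0 = 1, φ_1 = x, φ_2 = x^2.
G =
  [2, 0, 2/3]
  [0, 2/3, 0]
  [2/3, 0, 2/5],
b = (-22/5, -4/5, -34/21).
Solving gives a_0 = -67/35, a_1 = -6/5, a_2 = -6/7, so
  g(x) = -6*x^2/7 - 6*x/5 - 67/35.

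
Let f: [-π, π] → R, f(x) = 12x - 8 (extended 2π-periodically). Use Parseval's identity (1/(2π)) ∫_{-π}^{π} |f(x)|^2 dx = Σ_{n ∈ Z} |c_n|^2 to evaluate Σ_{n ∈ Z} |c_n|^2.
Σ |c_n|^2 = 48π^2 + 64

Expand and integrate term by term over [-π, π]:
  ∫ (12x)^2 dx = 144·(2π^3/3); ∫ 2·12·(-8)·x dx = 0 (odd integrand); ∫ (-8)^2 dx = 64·2π.
So (1/(2π)) ∫_{-π}^{π} (12x - 8)^2 dx = 144π^2/3 + 64 = 48π^2 + 64.
Parseval ⇒ Σ |c_n|^2 = 48π^2 + 64.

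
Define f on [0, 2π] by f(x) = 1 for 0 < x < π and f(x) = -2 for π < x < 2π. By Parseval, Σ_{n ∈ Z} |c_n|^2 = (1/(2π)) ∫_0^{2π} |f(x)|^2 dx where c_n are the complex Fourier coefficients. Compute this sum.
Σ |c_n|^2 = 5/2

Parseval equates the L^2 energy of f (normalised by 1/(2π)) with the ℓ^2 sum of its Fourier coefficients: (1/(2π)) ∫_0^{2π} |f|^2 = Σ |c_n|^2.
Compute the left side: (1/(2π)) [∫_0^π 1^2 dx + ∫_π^{2π} (-2)^2 dx] = (1/(2π)) · (1π + 4π) = (1 + 4)/2 = 5/2.
So Σ_{n ∈ Z} |c_n|^2 = 5/2.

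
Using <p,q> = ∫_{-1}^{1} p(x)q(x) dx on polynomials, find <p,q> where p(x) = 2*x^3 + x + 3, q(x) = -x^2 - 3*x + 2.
<p,q> = 28/5

Expand the product: p(x)·q(x) = -2*x^5 - 6*x^4 + 3*x^3 - 6*x^2 - 7*x + 6.
∫_{-1}^{1} of each monomial x^k gives [2/(k+1) if k even, 0 if k odd]. Integrating term-by-term (or equivalently evaluating the antiderivative F(x) = -x^6/3 - 6*x^5/5 + 3*x^4/4 - 2*x^3 - 7*x^2/2 + 6*x at the endpoints):
  F(1) − F(−1) = -17/60 − (-353/60) = 28/5.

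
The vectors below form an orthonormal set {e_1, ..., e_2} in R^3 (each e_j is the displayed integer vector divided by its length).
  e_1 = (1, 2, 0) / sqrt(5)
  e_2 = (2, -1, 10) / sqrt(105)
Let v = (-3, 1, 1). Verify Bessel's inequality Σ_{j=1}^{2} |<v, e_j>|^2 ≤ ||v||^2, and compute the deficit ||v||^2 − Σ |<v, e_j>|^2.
Σ |<v, e_j>|^2 = 2/7; ||v||^2 = 11; deficit = 75/7

Write each e_j = u_j / sqrt(<u_j, u_j>) where u_j is the displayed integer vector. Then <v, e_j> = <v, u_j> / sqrt(<u_j, u_j>), so |<v, e_j>|^2 = <v, u_j>^2 / <u_j, u_j>.
Coefficients: <v, e_1> = -1/sqrt(5), <v, e_2> = 3/sqrt(105).
Square and sum: Σ |<v, e_j>|^2 = 2/7.
Compute ||v||^2 = v·v = 11.
Deficit = 11 − 2/7 = 75/7 ≥ 0, confirming Bessel's inequality. (The deficit equals ||v − Σ <v,e_j> e_j||^2, the squared distance from v to span{e_j}.)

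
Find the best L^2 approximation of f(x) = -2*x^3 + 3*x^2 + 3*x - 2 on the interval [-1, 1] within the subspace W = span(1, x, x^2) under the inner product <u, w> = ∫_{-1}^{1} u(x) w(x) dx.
g(x) = 3*x^2 + 9*x/5 - 2

The best approximation g ∈ W is the orthogonal projection of f onto W. Writing g = a_0 + a_1 x + a_2 x^2, the coefficients solve the normal equations G · a = b where
  G_{ij} = <φ_i, φ_j> and b_i = <f, φ_i>, with φ_0 = 1, φ_1 = x, φ_2 = x^2.
G =
  [2, 0, 2/3]
  [0, 2/3, 0]
  [2/3, 0, 2/5],
b = (-2, 6/5, -2/15).
Solving gives a_0 = -2, a_1 = 9/5, a_2 = 3, so
  g(x) = 3*x^2 + 9*x/5 - 2.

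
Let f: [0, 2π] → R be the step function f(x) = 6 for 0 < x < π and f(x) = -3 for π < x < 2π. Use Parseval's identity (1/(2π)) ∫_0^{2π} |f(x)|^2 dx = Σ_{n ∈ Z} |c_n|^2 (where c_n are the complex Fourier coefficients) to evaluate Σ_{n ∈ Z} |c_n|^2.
Σ |c_n|^2 = 45/2

Parseval equates the L^2 energy of f (normalised by 1/(2π)) with the ℓ^2 sum of its Fourier coefficients: (1/(2π)) ∫_0^{2π} |f|^2 = Σ |c_n|^2.
Compute the left side: (1/(2π)) [∫_0^π 6^2 dx + ∫_π^{2π} (-3)^2 dx] = (1/(2π)) · (36π + 9π) = (36 + 9)/2 = 45/2.
So Σ_{n ∈ Z} |c_n|^2 = 45/2.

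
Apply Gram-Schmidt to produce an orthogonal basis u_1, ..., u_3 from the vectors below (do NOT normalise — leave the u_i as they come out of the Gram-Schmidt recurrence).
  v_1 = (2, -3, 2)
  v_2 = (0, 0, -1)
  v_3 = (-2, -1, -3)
Orthogonal basis:
  u_1 = (2, -3, 2)
  u_2 = (4/17, -6/17, -13/17)
  u_3 = (-24/13, -16/13, 0)

Apply the Gram-Schmidt recurrence
  u_1 = v_1
  u_i = v_i − Σ_{j<i} ((v_i · u_j) / (u_j · u_j)) · u_j.

Step by step this gives:
  u_1 = (2, -3, 2)
  u_2 = (4/17, -6/17, -13/17)
  u_3 = (-24/13, -16/13, 0)

Orthogonality check:
  u_2 · u_1 = 0 (should be 0)
  u_3 · u_1 = 0 (should be 0)
  u_3 · u_2 = 0 (should be 0)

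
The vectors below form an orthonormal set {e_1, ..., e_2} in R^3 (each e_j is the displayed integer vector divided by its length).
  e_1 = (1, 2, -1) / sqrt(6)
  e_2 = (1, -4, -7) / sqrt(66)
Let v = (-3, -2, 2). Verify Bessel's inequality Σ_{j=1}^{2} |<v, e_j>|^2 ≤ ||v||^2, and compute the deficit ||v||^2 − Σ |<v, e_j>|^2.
Σ |<v, e_j>|^2 = 162/11; ||v||^2 = 17; deficit = 25/11

Write each e_j = u_j / sqrt(<u_j, u_j>) where u_j is the displayed integer vector. Then <v, e_j> = <v, u_j> / sqrt(<u_j, u_j>), so |<v, e_j>|^2 = <v, u_j>^2 / <u_j, u_j>.
Coefficients: <v, e_1> = -9/sqrt(6), <v, e_2> = -9/sqrt(66).
Square and sum: Σ |<v, e_j>|^2 = 162/11.
Compute ||v||^2 = v·v = 17.
Deficit = 17 − 162/11 = 25/11 ≥ 0, confirming Bessel's inequality. (The deficit equals ||v − Σ <v,e_j> e_j||^2, the squared distance from v to span{e_j}.)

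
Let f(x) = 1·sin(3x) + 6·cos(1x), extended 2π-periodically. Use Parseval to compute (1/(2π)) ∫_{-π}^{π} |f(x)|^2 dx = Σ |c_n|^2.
Σ |c_n|^2 = 37/2

Expand |f|^2 and use orthogonality of {sin(nx), cos(mx)} on [-π, π]:
  ∫_{-π}^{π} sin(nx)^2 dx = π, ∫ cos(mx)^2 dx = π, and cross terms integrate to 0.
So ∫_{-π}^{π} f(x)^2 dx = 1^2 · π + 6^2 · π = (1 + 36)π.
Divide by 2π: (1 + 36)/2 = 37/2.
By Parseval, this equals Σ |c_n|^2.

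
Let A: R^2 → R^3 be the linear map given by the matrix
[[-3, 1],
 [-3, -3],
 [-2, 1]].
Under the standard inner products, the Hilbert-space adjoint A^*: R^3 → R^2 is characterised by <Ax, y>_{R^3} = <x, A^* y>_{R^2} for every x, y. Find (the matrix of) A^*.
A^* = A^T =
[[-3, -3, -2],
 [1, -3, 1]]

For real matrices with standard dot products, the defining identity <Ax, y> = <x, A^* y> gives (Ax)^T y = x^T (A^*) y, i.e. x^T A^T y = x^T (A^*) y. Since this holds for all x, y, we must have A^* = A^T. Therefore
A^* =
[[-3, -3, -2],
 [1, -3, 1]].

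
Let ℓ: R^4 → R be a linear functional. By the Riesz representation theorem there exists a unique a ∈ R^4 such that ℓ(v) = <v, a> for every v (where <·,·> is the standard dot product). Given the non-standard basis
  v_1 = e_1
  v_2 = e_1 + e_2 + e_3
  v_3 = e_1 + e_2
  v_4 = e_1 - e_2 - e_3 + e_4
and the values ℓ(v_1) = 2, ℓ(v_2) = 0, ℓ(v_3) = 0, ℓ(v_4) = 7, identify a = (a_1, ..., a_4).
a = (2, -2, 0, 3)

Write a = (a_1, ..., a_4) in the standard basis. For each basis vector v_i, ℓ(v_i) = <v_i, a> is a linear equation in the a_j's. Collect the n equations into a matrix system V a = ℓ, where row i of V is v_i (expressed in the standard basis). Since V is invertible (lower-triangular with 1s on the diagonal, up to permutation), solve by back-substitution:
  V =
[[1, 0, 0, 0],
 [1, 1, 1, 0],
 [1, 1, 0, 0],
 [1, -1, -1, 1]]
  V a = (2, 0, 0, 7)
Solving gives a = (2, -2, 0, 3).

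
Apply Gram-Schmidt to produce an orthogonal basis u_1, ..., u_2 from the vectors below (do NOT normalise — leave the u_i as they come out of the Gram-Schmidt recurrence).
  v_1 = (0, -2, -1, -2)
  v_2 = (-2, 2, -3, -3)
Orthogonal basis:
  u_1 = (0, -2, -1, -2)
  u_2 = (-2, 28/9, -22/9, -17/9)

Apply the Gram-Schmidt recurrence
  u_1 = v_1
  u_i = v_i − Σ_{j<i} ((v_i · u_j) / (u_j · u_j)) · u_j.

Step by step this gives:
  u_1 = (0, -2, -1, -2)
  u_2 = (-2, 28/9, -22/9, -17/9)

Orthogonality check:
  u_2 · u_1 = 0 (should be 0)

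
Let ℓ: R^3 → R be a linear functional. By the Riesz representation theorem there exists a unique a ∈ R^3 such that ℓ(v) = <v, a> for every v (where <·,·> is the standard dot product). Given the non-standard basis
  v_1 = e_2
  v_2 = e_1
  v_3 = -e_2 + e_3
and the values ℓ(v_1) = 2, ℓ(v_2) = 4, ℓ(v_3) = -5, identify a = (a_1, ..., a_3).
a = (4, 2, -3)

Write a = (a_1, ..., a_3) in the standard basis. For each basis vector v_i, ℓ(v_i) = <v_i, a> is a linear equation in the a_j's. Collect the n equations into a matrix system V a = ℓ, where row i of V is v_i (expressed in the standard basis). Since V is invertible (lower-triangular with 1s on the diagonal, up to permutation), solve by back-substitution:
  V =
[[0, 1, 0],
 [1, 0, 0],
 [0, -1, 1]]
  V a = (2, 4, -5)
Solving gives a = (4, 2, -3).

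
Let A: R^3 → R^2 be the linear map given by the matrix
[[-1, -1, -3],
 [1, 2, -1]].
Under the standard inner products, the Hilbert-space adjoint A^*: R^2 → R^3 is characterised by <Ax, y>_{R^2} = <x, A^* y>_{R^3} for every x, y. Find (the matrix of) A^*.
A^* = A^T =
[[-1, 1],
 [-1, 2],
 [-3, -1]]

For real matrices with standard dot products, the defining identity <Ax, y> = <x, A^* y> gives (Ax)^T y = x^T (A^*) y, i.e. x^T A^T y = x^T (A^*) y. Since this holds for all x, y, we must have A^* = A^T. Therefore
A^* =
[[-1, 1],
 [-1, 2],
 [-3, -1]].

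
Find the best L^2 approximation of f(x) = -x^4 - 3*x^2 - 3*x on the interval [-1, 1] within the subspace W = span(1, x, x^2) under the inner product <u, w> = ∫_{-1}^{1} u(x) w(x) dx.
g(x) = -27*x^2/7 - 3*x + 3/35

The best approximation g ∈ W is the orthogonal projection of f onto W. Writing g = a_0 + a_1 x + a_2 x^2, the coefficients solve the normal equations G · a = b where
  G_{ij} = <φ_i, φ_j> and b_i = <f, φ_i>, with φ_0 = 1, φ_1 = x, φ_2 = x^2.
G =
  [2, 0, 2/3]
  [0, 2/3, 0]
  [2/3, 0, 2/5],
b = (-12/5, -2, -52/35).
Solving gives a_0 = 3/35, a_1 = -3, a_2 = -27/7, so
  g(x) = -27*x^2/7 - 3*x + 3/35.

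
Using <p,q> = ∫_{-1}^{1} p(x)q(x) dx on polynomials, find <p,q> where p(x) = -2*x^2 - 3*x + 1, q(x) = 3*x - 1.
<p,q> = -20/3

Expand the product: p(x)·q(x) = -6*x^3 - 7*x^2 + 6*x - 1.
∫_{-1}^{1} of each monomial x^k gives [2/(k+1) if k even, 0 if k odd]. Integrating term-by-term (or equivalently evaluating the antiderivative F(x) = -3*x^4/2 - 7*x^3/3 + 3*x^2 - x at the endpoints):
  F(1) − F(−1) = -11/6 − (29/6) = -20/3.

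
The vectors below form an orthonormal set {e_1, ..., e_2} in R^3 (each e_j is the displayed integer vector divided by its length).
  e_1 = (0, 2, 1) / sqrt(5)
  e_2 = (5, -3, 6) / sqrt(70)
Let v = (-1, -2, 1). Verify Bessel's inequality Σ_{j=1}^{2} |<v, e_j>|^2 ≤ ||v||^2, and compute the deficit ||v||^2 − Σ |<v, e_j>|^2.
Σ |<v, e_j>|^2 = 5/2; ||v||^2 = 6; deficit = 7/2

Write each e_j = u_j / sqrt(<u_j, u_j>) where u_j is the displayed integer vector. Then <v, e_j> = <v, u_j> / sqrt(<u_j, u_j>), so |<v, e_j>|^2 = <v, u_j>^2 / <u_j, u_j>.
Coefficients: <v, e_1> = -3/sqrt(5), <v, e_2> = 7/sqrt(70).
Square and sum: Σ |<v, e_j>|^2 = 5/2.
Compute ||v||^2 = v·v = 6.
Deficit = 6 − 5/2 = 7/2 ≥ 0, confirming Bessel's inequality. (The deficit equals ||v − Σ <v,e_j> e_j||^2, the squared distance from v to span{e_j}.)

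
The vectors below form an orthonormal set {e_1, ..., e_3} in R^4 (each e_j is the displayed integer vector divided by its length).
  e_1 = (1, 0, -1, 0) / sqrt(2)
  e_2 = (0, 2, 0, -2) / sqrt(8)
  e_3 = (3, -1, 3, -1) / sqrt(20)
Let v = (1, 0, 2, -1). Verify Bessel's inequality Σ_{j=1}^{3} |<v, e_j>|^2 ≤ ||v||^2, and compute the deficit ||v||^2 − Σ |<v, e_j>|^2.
Σ |<v, e_j>|^2 = 6; ||v||^2 = 6; deficit = 0

Write each e_j = u_j / sqrt(<u_j, u_j>) where u_j is the displayed integer vector. Then <v, e_j> = <v, u_j> / sqrt(<u_j, u_j>), so |<v, e_j>|^2 = <v, u_j>^2 / <u_j, u_j>.
Coefficients: <v, e_1> = -1/sqrt(2), <v, e_2> = 2/sqrt(8), <v, e_3> = 10/sqrt(20).
Square and sum: Σ |<v, e_j>|^2 = 6.
Compute ||v||^2 = v·v = 6.
Deficit = 6 − 6 = 0 ≥ 0, confirming Bessel's inequality. (The deficit equals ||v − Σ <v,e_j> e_j||^2, the squared distance from v to span{e_j}.)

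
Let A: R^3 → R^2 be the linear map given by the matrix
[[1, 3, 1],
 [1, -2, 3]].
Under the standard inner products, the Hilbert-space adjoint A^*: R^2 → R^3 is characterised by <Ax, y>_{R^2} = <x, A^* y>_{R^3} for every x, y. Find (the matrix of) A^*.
A^* = A^T =
[[1, 1],
 [3, -2],
 [1, 3]]

For real matrices with standard dot products, the defining identity <Ax, y> = <x, A^* y> gives (Ax)^T y = x^T (A^*) y, i.e. x^T A^T y = x^T (A^*) y. Since this holds for all x, y, we must have A^* = A^T. Therefore
A^* =
[[1, 1],
 [3, -2],
 [1, 3]].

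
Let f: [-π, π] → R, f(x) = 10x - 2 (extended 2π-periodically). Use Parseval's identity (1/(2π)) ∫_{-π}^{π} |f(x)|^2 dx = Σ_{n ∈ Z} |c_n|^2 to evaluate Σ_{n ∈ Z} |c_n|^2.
Σ |c_n|^2 = 100π^2/3 + 4

Expand and integrate term by term over [-π, π]:
  ∫ (10x)^2 dx = 100·(2π^3/3); ∫ 2·10·(-2)·x dx = 0 (odd integrand); ∫ (-2)^2 dx = 4·2π.
So (1/(2π)) ∫_{-π}^{π} (10x - 2)^2 dx = 100π^2/3 + 4 = 100π^2/3 + 4.
Parseval ⇒ Σ |c_n|^2 = 100π^2/3 + 4.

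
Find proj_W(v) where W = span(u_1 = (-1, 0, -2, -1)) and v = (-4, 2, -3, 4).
proj_W(v) = (-1, 0, -2, -1)

Set up U = [u_1 | ... | u_1] ∈ R^(4×1). The projector onto W = col(U) is P = U (U^T U)^(-1) U^T.
Compute U^T U =
  [6],
and U^T v = (6).
Solve U^T U · c = U^T v for the coefficients: c = (1). The projection is proj_W(v) = U c.
Check: (v - proj_W(v)) · u_1 = 0  (should be 0).
Result: proj_W(v) = (-1, 0, -2, -1).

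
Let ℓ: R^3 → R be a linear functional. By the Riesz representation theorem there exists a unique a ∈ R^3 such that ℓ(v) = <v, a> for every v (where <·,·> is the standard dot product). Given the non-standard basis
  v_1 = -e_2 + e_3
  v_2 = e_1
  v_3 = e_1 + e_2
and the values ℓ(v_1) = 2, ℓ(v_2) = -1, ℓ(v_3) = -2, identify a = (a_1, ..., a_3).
a = (-1, -1, 1)

Write a = (a_1, ..., a_3) in the standard basis. For each basis vector v_i, ℓ(v_i) = <v_i, a> is a linear equation in the a_j's. Collect the n equations into a matrix system V a = ℓ, where row i of V is v_i (expressed in the standard basis). Since V is invertible (lower-triangular with 1s on the diagonal, up to permutation), solve by back-substitution:
  V =
[[0, -1, 1],
 [1, 0, 0],
 [1, 1, 0]]
  V a = (2, -1, -2)
Solving gives a = (-1, -1, 1).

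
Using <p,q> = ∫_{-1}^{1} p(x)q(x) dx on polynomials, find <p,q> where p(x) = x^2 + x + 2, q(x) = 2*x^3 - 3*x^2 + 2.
<p,q> = 74/15

Expand the product: p(x)·q(x) = 2*x^5 - x^4 + x^3 - 4*x^2 + 2*x + 4.
∫_{-1}^{1} of each monomial x^k gives [2/(k+1) if k even, 0 if k odd]. Integrating term-by-term (or equivalently evaluating the antiderivative F(x) = x^6/3 - x^5/5 + x^4/4 - 4*x^3/3 + x^2 + 4*x at the endpoints):
  F(1) − F(−1) = 81/20 − (-53/60) = 74/15.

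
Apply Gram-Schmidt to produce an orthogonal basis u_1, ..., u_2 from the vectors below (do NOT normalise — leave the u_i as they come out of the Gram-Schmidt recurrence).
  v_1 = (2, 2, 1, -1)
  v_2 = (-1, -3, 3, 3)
Orthogonal basis:
  u_1 = (2, 2, 1, -1)
  u_2 = (3/5, -7/5, 19/5, 11/5)

Apply the Gram-Schmidt recurrence
  u_1 = v_1
  u_i = v_i − Σ_{j<i} ((v_i · u_j) / (u_j · u_j)) · u_j.

Step by step this gives:
  u_1 = (2, 2, 1, -1)
  u_2 = (3/5, -7/5, 19/5, 11/5)

Orthogonality check:
  u_2 · u_1 = 0 (should be 0)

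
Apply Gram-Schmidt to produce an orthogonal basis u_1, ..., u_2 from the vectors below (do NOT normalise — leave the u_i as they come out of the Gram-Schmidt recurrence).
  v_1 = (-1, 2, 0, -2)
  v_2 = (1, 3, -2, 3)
Orthogonal basis:
  u_1 = (-1, 2, 0, -2)
  u_2 = (8/9, 29/9, -2, 25/9)

Apply the Gram-Schmidt recurrence
  u_1 = v_1
  u_i = v_i − Σ_{j<i} ((v_i · u_j) / (u_j · u_j)) · u_j.

Step by step this gives:
  u_1 = (-1, 2, 0, -2)
  u_2 = (8/9, 29/9, -2, 25/9)

Orthogonality check:
  u_2 · u_1 = 0 (should be 0)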